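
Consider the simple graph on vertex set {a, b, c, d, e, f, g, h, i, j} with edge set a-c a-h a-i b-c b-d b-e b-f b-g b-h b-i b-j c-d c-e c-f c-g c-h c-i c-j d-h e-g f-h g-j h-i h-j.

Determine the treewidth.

3

A width-3 tree decomposition is:
Bags: B1 = {b, c, h, j}  B2 = {b, c, g, j}  B3 = {b, c, f, h}  B4 = {b, c, h, i}  B5 = {a, c, h, i}  B6 = {b, c, d, h}  B7 = {b, c, e, g}
Tree: B1–B2, B1–B3, B1–B4, B4–B5, B1–B6, B2–B7
Every bag has size at most 4, so the width is 4 − 1 = 3 and tw(G) ≤ 3. For the lower bound, the 4 vertices {a, c, h, i} are pairwise adjacent, and any tree decomposition puts a clique entirely inside one bag — forcing width ≥ 3. The upper and lower bounds meet at 3, so that is the treewidth.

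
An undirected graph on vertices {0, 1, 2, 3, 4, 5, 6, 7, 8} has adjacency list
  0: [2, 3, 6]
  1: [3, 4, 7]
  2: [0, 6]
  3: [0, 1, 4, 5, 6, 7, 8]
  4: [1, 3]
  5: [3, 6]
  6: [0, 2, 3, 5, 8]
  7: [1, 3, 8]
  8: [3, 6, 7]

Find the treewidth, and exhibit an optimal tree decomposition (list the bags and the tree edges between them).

Each bag holds 3 vertices, so the decomposition has width 2, which upper-bounds the treewidth. Conversely, {0, 2, 6} is a clique of size 3, and the vertices of any clique must share a bag in every tree decomposition; so some bag has ≥ 3 vertices and tw(G) ≥ 2. Hence tw(G) = 2 exactly.

Treewidth 2.
One such decomposition:
Bags: B1 = {0, 3, 6}  B2 = {3, 6, 8}  B3 = {3, 7, 8}  B4 = {3, 5, 6}  B5 = {1, 3, 7}  B6 = {0, 2, 6}  B7 = {1, 3, 4}
Tree: B1–B2, B2–B3, B1–B4, B3–B5, B1–B6, B5–B7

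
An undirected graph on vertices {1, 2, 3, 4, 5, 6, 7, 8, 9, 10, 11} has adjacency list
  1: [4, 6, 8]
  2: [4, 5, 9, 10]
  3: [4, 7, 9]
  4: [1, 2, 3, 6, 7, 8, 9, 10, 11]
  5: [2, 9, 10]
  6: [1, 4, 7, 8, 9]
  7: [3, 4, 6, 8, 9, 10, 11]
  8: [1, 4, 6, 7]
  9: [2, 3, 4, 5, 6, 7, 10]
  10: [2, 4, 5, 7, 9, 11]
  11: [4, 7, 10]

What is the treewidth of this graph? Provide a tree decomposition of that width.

Treewidth 3.
Bags: B1 = {4, 7, 9, 10}  B2 = {4, 6, 7, 9}  B3 = {4, 6, 7, 8}  B4 = {4, 7, 10, 11}  B5 = {2, 4, 9, 10}  B6 = {2, 5, 9, 10}  B7 = {3, 4, 7, 9}  B8 = {1, 4, 6, 8}
Tree: B1–B2, B2–B3, B1–B4, B1–B5, B5–B6, B2–B7, B3–B8

The largest bag has 4 vertices, giving width 3; this decomposition certifies tw(G) ≤ 3. On the other hand G contains the 4-clique {1, 4, 6, 8}. A clique must lie in a single bag of any decomposition, so no decomposition can have width below 3. The upper and lower bounds meet at 3, so that is the treewidth.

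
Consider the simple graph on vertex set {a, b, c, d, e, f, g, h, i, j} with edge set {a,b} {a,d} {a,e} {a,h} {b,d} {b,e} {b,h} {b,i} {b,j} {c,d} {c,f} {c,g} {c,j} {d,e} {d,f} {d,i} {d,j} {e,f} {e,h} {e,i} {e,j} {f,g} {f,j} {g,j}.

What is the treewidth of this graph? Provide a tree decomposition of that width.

Treewidth 3.
Bags: B1 = {b, d, e, j}  B2 = {d, e, f, j}  B3 = {c, d, f, j}  B4 = {c, f, g, j}  B5 = {b, d, e, i}  B6 = {a, b, d, e}  B7 = {a, b, e, h}
Tree: B1–B2, B2–B3, B3–B4, B1–B5, B5–B6, B6–B7

The largest bag has 4 vertices, giving width 3; this decomposition certifies tw(G) ≤ 3. Conversely, {d, e, f, j} is a clique of size 4, and the vertices of any clique must share a bag in every tree decomposition; so some bag has ≥ 4 vertices and tw(G) ≥ 3. Hence tw(G) = 3 exactly.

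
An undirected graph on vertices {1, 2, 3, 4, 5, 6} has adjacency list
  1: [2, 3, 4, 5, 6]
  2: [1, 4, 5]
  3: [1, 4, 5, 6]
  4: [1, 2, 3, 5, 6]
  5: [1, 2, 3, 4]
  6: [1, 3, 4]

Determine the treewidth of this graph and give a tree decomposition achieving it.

Treewidth 3.
One optimal decomposition is:
Bags: B1 = {1, 3, 4, 5}  B2 = {1, 2, 4, 5}  B3 = {1, 3, 4, 6}
Tree: B1–B2, B1–B3

Every bag has size at most 4, so the width is 4 − 1 = 3 and tw(G) ≤ 3. On the other hand G contains the 4-clique {1, 2, 4, 5}. A clique must lie in a single bag of any decomposition, so no decomposition can have width below 3. Therefore the treewidth is 3.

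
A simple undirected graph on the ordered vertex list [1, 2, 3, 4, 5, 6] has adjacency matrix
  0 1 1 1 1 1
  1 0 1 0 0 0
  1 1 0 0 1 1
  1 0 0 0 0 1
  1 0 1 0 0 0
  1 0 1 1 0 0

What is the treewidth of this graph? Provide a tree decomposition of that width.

Treewidth 2.
One such decomposition:
Bags: B1 = {1, 3, 6}  B2 = {1, 2, 3}  B3 = {1, 3, 5}  B4 = {1, 4, 6}
Tree: B1–B2, B1–B3, B1–B4

Each bag holds 3 vertices, so the decomposition has width 2, which upper-bounds the treewidth. On the other hand G contains the 3-clique {1, 2, 3}. A clique must lie in a single bag of any decomposition, so no decomposition can have width below 2. Combining the bounds, tw(G) = 2.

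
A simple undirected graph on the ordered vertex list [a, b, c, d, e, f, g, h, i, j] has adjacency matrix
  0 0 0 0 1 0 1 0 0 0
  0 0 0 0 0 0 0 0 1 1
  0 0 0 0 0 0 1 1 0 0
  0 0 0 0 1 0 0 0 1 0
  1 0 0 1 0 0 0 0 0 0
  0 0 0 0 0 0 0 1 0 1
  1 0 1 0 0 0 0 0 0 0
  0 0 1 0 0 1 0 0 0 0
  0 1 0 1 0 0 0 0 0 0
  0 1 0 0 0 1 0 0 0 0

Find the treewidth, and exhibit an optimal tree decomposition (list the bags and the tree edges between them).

The largest bag has 3 vertices, giving width 2; this decomposition certifies tw(G) ≤ 2. The edges h–f–j–b–i–d–e–a–g–c–h form a cycle, so G is not a tree and its treewidth is at least 2. Hence tw(G) = 2 exactly.

Treewidth 2.
One such decomposition:
Bags: B1 = {f, h, j}  B2 = {b, h, j}  B3 = {b, h, i}  B4 = {d, h, i}  B5 = {d, e, h}  B6 = {a, e, h}  B7 = {a, g, h}  B8 = {c, g, h}
Tree: B1–B2, B2–B3, B3–B4, B4–B5, B5–B6, B6–B7, B7–B8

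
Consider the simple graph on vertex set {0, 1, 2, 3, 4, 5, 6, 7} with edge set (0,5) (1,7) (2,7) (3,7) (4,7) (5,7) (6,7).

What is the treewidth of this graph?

A width-1 tree decomposition is:
Bags: B1 = {5, 7}  B2 = {3, 7}  B3 = {6, 7}  B4 = {0, 5}  B5 = {2, 7}  B6 = {4, 7}  B7 = {1, 7}
Tree: B1–B2, B2–B3, B1–B4, B3–B5, B5–B6, B1–B7
Each bag holds 2 vertices, so the decomposition has width 1, which upper-bounds the treewidth. Since G has at least one edge (e.g. 7–5), it is not an edgeless graph, so tw(G) ≥ 1. Combining the bounds, tw(G) = 1.

1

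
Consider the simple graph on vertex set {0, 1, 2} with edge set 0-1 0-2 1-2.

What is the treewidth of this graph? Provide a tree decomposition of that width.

Treewidth 2.
Bags: B1 = {0, 1, 2}
Tree: (single bag)

With just one bag of size 3, the width is 3 − 1 = 2, so tw(G) ≤ 2. On the other hand G contains the 3-clique {0, 1, 2}. A clique must lie in a single bag of any decomposition, so no decomposition can have width below 2. Combining the bounds, tw(G) = 2.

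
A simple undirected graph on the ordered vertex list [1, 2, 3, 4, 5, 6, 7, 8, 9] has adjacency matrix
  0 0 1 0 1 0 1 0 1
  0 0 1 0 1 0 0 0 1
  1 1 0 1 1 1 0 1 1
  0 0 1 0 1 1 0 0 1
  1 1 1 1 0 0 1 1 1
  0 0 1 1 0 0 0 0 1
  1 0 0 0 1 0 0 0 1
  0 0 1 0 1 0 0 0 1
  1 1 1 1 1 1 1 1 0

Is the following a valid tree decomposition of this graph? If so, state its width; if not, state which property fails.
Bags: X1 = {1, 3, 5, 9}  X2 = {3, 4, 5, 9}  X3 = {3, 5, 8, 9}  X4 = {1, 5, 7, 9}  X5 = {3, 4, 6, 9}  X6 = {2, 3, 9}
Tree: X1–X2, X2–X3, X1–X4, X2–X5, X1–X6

No — edge (5,2) lies in no bag.

A tree decomposition must satisfy three properties: every vertex lies in some bag; for every edge, both endpoints lie together in some bag; and for every vertex, the bags containing it form a connected subtree. Here edge (5,2) lies in no bag, so the decomposition is invalid.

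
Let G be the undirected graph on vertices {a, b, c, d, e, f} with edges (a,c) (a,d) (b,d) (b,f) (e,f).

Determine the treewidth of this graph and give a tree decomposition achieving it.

The largest bag has 2 vertices, giving width 1; this decomposition certifies tw(G) ≤ 1. G has an edge, so its treewidth is at least 1. Hence tw(G) = 1 exactly.

Treewidth 1.
Bags: B1 = {e, f}  B2 = {b, f}  B3 = {b, d}  B4 = {a, d}  B5 = {a, c}
Tree: B1–B2, B2–B3, B3–B4, B4–B5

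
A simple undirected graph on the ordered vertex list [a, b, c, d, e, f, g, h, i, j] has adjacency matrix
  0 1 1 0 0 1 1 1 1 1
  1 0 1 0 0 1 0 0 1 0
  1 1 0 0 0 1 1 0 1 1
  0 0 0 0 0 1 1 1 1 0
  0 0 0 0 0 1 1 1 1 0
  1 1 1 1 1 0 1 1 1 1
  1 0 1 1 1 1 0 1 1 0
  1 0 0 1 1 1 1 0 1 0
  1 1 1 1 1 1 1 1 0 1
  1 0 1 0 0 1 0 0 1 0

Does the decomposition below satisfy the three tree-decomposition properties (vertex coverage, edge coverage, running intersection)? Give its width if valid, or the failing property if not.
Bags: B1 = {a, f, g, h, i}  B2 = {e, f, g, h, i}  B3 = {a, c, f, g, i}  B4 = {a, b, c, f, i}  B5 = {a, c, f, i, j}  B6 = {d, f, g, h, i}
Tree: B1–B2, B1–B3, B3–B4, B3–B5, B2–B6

Checking the three conditions: (i) the bags cover all of {a, b, c, d, e, f, g, h, i, j}; (ii) for each edge, some bag contains both endpoints; (iii) the bags containing any fixed vertex form a subtree. All hold, so the decomposition is valid with width 5 − 1 = 4.

Yes; width 4.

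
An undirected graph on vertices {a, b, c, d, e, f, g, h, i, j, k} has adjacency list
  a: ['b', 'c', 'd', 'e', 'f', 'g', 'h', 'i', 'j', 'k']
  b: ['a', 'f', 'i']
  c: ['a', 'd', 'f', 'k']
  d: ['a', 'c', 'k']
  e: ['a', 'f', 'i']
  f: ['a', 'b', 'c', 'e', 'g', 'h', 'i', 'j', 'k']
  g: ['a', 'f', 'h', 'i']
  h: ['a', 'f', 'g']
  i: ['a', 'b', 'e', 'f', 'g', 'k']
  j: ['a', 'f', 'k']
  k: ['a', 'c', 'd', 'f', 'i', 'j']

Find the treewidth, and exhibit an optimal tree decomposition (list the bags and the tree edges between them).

Treewidth 3.
Bags: B1 = {a, f, i, k}  B2 = {a, c, f, k}  B3 = {a, b, f, i}  B4 = {a, f, g, i}  B5 = {a, c, d, k}  B6 = {a, f, j, k}  B7 = {a, e, f, i}  B8 = {a, f, g, h}
Tree: B1–B2, B1–B3, B3–B4, B2–B5, B1–B6, B3–B7, B4–B8

Each bag holds 4 vertices, so the decomposition has width 3, which upper-bounds the treewidth. Conversely, {a, c, d, k} is a clique of size 4, and the vertices of any clique must share a bag in every tree decomposition; so some bag has ≥ 4 vertices and tw(G) ≥ 3. The upper and lower bounds meet at 3, so that is the treewidth.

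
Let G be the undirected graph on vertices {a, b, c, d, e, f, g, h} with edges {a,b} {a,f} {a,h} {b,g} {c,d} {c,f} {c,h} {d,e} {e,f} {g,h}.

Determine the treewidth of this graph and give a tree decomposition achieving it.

The largest bag has 3 vertices, giving width 2; this decomposition certifies tw(G) ≤ 2. Since e–d–c–f–e is a cycle in G, G is not acyclic. Forests are exactly the graphs of treewidth ≤ 1, so tw(G) ≥ 2. Hence tw(G) = 2 exactly.

Treewidth 2.
One optimal decomposition is:
Bags: B1 = {d, e, f}  B2 = {c, d, f}  B3 = {a, c, f}  B4 = {a, c, h}  B5 = {a, b, h}  B6 = {b, g, h}
Tree: B1–B2, B2–B3, B3–B4, B4–B5, B5–B6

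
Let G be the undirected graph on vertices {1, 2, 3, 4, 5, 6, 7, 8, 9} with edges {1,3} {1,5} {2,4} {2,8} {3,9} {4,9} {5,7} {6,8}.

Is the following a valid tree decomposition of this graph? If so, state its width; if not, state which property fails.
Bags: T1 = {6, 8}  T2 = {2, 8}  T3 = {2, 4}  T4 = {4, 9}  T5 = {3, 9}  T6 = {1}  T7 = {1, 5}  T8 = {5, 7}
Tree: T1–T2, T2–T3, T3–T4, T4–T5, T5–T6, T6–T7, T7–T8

A tree decomposition must satisfy three properties: every vertex lies in some bag; for every edge, both endpoints lie together in some bag; and for every vertex, the bags containing it form a connected subtree. Here edge (3,1) lies in no bag, so the decomposition is invalid.

No — edge (3,1) lies in no bag.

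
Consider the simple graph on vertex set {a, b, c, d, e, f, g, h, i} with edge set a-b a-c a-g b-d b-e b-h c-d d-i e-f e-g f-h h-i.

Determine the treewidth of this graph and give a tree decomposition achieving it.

Treewidth 3.
Bags: B1 = {a, e, f, g}  B2 = {a, b, e, f}  B3 = {a, b, f, h}  B4 = {a, b, c, h}  B5 = {b, c, d, h}  B6 = {c, d, h, i}
Tree: B1–B2, B2–B3, B3–B4, B4–B5, B5–B6

Each bag holds 4 vertices, so the decomposition has width 3, which upper-bounds the treewidth. For the lower bound: the 4 vertex sets {e,f,g}, {a}, {b}, {c,d,h,i} are disjoint, each induces a connected subgraph, and every pair is joined by at least one edge of G. Contracting each set to a single vertex therefore yields K_{4} as a minor, and since treewidth is minor-monotone, tw(G) ≥ tw(K_{4}) = 3. Therefore the treewidth is 3.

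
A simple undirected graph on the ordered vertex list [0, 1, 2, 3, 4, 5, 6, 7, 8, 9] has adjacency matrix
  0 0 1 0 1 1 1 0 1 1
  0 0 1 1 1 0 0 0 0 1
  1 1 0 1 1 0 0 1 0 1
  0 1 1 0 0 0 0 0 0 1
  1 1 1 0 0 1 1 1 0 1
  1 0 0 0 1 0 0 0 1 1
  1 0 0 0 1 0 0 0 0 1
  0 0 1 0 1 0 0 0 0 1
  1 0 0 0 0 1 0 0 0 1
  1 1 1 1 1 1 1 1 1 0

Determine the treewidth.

3

A width-3 tree decomposition is:
Bags: B1 = {0, 2, 4, 9}  B2 = {0, 4, 5, 9}  B3 = {0, 4, 6, 9}  B4 = {1, 2, 4, 9}  B5 = {0, 5, 8, 9}  B6 = {1, 2, 3, 9}  B7 = {2, 4, 7, 9}
Tree: B1–B2, B2–B3, B1–B4, B2–B5, B4–B6, B1–B7
Every bag has size at most 4, so the width is 4 − 1 = 3 and tw(G) ≤ 3. On the other hand G contains the 4-clique {0, 5, 8, 9}. A clique must lie in a single bag of any decomposition, so no decomposition can have width below 3. Therefore the treewidth is 3.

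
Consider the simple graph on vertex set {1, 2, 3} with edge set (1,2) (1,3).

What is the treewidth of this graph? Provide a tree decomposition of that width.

Every bag has size at most 2, so the width is 2 − 1 = 1 and tw(G) ≤ 1. Since G has at least one edge (e.g. 1–3), it is not an edgeless graph, so tw(G) ≥ 1. Hence tw(G) = 1 exactly.

Treewidth 1.
Bags: B1 = {1, 3}  B2 = {1, 2}
Tree: B1–B2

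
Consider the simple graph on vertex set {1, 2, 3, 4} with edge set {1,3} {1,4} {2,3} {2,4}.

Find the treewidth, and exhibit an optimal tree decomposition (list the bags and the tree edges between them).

The largest bag has 3 vertices, giving width 2; this decomposition certifies tw(G) ≤ 2. Since 3–1–4–2–3 is a cycle in G, G is not acyclic. Forests are exactly the graphs of treewidth ≤ 1, so tw(G) ≥ 2. Therefore the treewidth is 2.

Treewidth 2.
One optimal decomposition is:
Bags: B1 = {1, 3, 4}  B2 = {2, 3, 4}
Tree: B1–B2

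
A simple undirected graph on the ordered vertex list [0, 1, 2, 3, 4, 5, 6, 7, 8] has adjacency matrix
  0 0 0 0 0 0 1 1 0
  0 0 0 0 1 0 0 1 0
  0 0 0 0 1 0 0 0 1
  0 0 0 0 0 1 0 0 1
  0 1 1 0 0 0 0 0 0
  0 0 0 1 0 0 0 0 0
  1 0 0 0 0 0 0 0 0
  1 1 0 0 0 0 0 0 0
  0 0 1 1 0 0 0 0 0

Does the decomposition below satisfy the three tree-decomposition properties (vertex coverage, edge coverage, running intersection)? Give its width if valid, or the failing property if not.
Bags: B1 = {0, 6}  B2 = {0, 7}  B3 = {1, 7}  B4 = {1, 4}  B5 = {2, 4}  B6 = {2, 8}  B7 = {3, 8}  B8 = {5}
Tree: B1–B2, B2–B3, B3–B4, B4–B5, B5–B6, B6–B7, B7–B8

No — edge (3,5) lies in no bag.

A tree decomposition must satisfy three properties: every vertex lies in some bag; for every edge, both endpoints lie together in some bag; and for every vertex, the bags containing it form a connected subtree. Here edge (3,5) lies in no bag, so the decomposition is invalid.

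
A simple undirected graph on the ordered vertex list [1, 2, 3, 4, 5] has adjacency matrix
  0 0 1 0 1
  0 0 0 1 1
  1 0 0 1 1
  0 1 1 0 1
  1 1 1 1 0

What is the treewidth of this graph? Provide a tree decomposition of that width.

Each bag holds 3 vertices, so the decomposition has width 2, which upper-bounds the treewidth. Conversely, {2, 4, 5} is a clique of size 3, and the vertices of any clique must share a bag in every tree decomposition; so some bag has ≥ 3 vertices and tw(G) ≥ 2. Hence tw(G) = 2 exactly.

Treewidth 2.
One optimal decomposition is:
Bags: B1 = {1, 3, 5}  B2 = {3, 4, 5}  B3 = {2, 4, 5}
Tree: B1–B2, B2–B3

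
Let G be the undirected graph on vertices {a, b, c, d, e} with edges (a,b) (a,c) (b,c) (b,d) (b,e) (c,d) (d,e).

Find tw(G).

2

A width-2 tree decomposition is:
Bags: B1 = {b, d, e}  B2 = {b, c, d}  B3 = {a, b, c}
Tree: B1–B2, B2–B3
Each bag holds 3 vertices, so the decomposition has width 2, which upper-bounds the treewidth. For the lower bound, the 3 vertices {b, d, e} are pairwise adjacent, and any tree decomposition puts a clique entirely inside one bag — forcing width ≥ 2. Combining the bounds, tw(G) = 2.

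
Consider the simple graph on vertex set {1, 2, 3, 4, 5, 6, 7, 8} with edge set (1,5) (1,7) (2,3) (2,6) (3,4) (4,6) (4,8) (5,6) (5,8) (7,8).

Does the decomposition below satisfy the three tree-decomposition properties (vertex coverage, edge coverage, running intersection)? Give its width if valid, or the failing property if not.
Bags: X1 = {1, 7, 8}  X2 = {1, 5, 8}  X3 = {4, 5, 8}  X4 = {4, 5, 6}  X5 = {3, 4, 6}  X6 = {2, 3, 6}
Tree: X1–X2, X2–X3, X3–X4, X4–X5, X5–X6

Yes; width 2.

Vertex coverage: the bags together contain {1, 2, 3, 4, 5, 6, 7, 8}, the full vertex set. Edge coverage: each edge of G has both endpoints in at least one bag. Running intersection: for every vertex, the bags containing it form a connected subtree. All three properties hold, so this is a valid tree decomposition of width max|bag| − 1 = 2, and hence tw(G) ≤ 2.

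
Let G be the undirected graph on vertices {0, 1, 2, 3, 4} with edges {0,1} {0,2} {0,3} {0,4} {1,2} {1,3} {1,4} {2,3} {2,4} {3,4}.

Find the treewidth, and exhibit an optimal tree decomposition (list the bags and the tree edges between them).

Treewidth 4.
One such decomposition:
Bags: B1 = {0, 1, 2, 3, 4}
Tree: (single bag)

A single bag containing all 5 vertices is trivially a valid decomposition of width 4. For the lower bound, the 5 vertices {0, 1, 2, 3, 4} are pairwise adjacent, and any tree decomposition puts a clique entirely inside one bag — forcing width ≥ 4. The upper and lower bounds meet at 4, so that is the treewidth.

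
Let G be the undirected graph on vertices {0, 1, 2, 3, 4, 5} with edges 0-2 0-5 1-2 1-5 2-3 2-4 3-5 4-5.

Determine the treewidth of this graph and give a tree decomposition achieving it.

Treewidth 2.
One optimal decomposition is:
Bags: B1 = {2, 3, 5}  B2 = {0, 2, 5}  B3 = {2, 4, 5}  B4 = {1, 2, 5}
Tree: B1–B2, B2–B3, B3–B4

The largest bag has 3 vertices, giving width 2; this decomposition certifies tw(G) ≤ 2. Since 3–5–0–2–3 is a cycle in G, G is not acyclic. Forests are exactly the graphs of treewidth ≤ 1, so tw(G) ≥ 2. Therefore the treewidth is 2.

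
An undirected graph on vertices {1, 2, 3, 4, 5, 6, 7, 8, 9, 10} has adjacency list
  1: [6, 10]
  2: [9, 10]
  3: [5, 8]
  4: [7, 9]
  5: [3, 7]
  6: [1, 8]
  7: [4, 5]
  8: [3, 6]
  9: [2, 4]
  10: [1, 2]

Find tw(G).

2

A width-2 tree decomposition is:
Bags: B1 = {4, 7, 9}  B2 = {2, 7, 9}  B3 = {2, 7, 10}  B4 = {1, 7, 10}  B5 = {1, 6, 7}  B6 = {6, 7, 8}  B7 = {3, 7, 8}  B8 = {3, 5, 7}
Tree: B1–B2, B2–B3, B3–B4, B4–B5, B5–B6, B6–B7, B7–B8
Every bag has size at most 3, so the width is 3 − 1 = 2 and tw(G) ≤ 2. Since 7–4–9–2–10–1–6–8–3–5–7 is a cycle in G, G is not acyclic. Forests are exactly the graphs of treewidth ≤ 1, so tw(G) ≥ 2. Hence tw(G) = 2 exactly.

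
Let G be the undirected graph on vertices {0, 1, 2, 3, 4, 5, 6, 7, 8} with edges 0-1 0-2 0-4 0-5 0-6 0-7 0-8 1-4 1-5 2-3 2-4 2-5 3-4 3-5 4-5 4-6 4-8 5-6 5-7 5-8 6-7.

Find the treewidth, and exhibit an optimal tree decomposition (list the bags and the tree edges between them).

Each bag holds 4 vertices, so the decomposition has width 3, which upper-bounds the treewidth. For the lower bound, the 4 vertices {0, 4, 5, 8} are pairwise adjacent, and any tree decomposition puts a clique entirely inside one bag — forcing width ≥ 3. Hence tw(G) = 3 exactly.

Treewidth 3.
Bags: B1 = {0, 4, 5, 8}  B2 = {0, 1, 4, 5}  B3 = {0, 2, 4, 5}  B4 = {2, 3, 4, 5}  B5 = {0, 4, 5, 6}  B6 = {0, 5, 6, 7}
Tree: B1–B2, B1–B3, B3–B4, B3–B5, B5–B6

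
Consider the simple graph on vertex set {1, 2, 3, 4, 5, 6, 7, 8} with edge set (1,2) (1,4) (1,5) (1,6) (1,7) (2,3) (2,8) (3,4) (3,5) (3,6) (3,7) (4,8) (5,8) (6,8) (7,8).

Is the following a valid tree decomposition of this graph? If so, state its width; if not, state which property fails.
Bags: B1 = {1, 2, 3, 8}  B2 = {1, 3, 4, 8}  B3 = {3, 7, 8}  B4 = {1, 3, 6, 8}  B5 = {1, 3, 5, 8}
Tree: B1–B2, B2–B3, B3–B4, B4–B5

No — edge (1,7) lies in no bag.

A tree decomposition must satisfy three properties: every vertex lies in some bag; for every edge, both endpoints lie together in some bag; and for every vertex, the bags containing it form a connected subtree. Here edge (1,7) lies in no bag, so the decomposition is invalid.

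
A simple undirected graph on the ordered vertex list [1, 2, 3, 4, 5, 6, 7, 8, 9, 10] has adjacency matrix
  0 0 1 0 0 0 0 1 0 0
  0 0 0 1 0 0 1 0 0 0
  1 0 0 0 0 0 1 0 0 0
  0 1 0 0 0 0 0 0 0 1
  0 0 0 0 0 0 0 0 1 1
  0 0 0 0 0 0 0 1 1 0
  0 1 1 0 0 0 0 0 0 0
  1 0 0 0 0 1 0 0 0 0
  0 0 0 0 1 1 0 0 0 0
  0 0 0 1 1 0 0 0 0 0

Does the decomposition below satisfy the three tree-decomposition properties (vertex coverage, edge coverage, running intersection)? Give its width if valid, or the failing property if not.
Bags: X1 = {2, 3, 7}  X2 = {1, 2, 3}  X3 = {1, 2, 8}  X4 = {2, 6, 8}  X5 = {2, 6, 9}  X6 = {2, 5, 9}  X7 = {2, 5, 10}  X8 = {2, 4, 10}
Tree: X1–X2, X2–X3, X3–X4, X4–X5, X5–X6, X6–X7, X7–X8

Yes; width 2.

Checking the three conditions: (i) the bags cover all of {1, 2, 3, 4, 5, 6, 7, 8, 9, 10}; (ii) for each edge, some bag contains both endpoints; (iii) the bags containing any fixed vertex form a subtree. All hold, so the decomposition is valid with width 3 − 1 = 2.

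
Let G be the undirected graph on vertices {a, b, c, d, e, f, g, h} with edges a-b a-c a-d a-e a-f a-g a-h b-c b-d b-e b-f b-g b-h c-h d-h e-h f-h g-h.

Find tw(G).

3

A width-3 tree decomposition is:
Bags: B1 = {a, b, f, h}  B2 = {a, b, d, h}  B3 = {a, b, g, h}  B4 = {a, b, e, h}  B5 = {a, b, c, h}
Tree: B1–B2, B2–B3, B3–B4, B2–B5
Each bag holds 4 vertices, so the decomposition has width 3, which upper-bounds the treewidth. On the other hand G contains the 4-clique {a, b, d, h}. A clique must lie in a single bag of any decomposition, so no decomposition can have width below 3. Hence tw(G) = 3 exactly.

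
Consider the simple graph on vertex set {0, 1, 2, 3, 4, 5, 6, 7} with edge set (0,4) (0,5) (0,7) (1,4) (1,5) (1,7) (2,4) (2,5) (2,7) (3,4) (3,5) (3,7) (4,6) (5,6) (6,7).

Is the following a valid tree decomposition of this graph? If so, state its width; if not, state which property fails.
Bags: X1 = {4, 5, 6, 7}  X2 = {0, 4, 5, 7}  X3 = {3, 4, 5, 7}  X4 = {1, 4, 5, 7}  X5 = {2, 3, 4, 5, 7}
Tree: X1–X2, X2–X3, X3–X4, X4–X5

No — bags containing vertex 3 are not connected in the tree.

A tree decomposition must satisfy three properties: every vertex lies in some bag; for every edge, both endpoints lie together in some bag; and for every vertex, the bags containing it form a connected subtree. Here bags containing vertex 3 are not connected in the tree, so the decomposition is invalid.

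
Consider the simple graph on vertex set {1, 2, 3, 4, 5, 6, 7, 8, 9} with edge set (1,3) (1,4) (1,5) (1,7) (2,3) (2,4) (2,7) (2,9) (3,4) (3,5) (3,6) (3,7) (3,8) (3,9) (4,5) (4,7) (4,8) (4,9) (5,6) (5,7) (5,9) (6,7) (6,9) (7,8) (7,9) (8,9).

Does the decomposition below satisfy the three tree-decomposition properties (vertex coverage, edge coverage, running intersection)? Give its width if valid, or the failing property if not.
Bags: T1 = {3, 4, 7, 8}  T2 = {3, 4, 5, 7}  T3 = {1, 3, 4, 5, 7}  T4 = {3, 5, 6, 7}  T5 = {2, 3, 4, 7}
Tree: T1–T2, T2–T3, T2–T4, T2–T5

A tree decomposition must satisfy three properties: every vertex lies in some bag; for every edge, both endpoints lie together in some bag; and for every vertex, the bags containing it form a connected subtree. Here vertex 9 appears in no bag, so the decomposition is invalid.

No — vertex 9 appears in no bag.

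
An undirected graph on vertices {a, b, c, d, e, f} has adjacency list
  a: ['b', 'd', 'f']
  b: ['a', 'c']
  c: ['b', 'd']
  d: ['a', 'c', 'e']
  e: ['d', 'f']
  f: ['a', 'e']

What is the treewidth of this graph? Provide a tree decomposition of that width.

Treewidth 2.
One such decomposition:
Bags: B1 = {b, c, d}  B2 = {a, b, d}  B3 = {a, d, e}  B4 = {a, e, f}
Tree: B1–B2, B2–B3, B3–B4

The largest bag has 3 vertices, giving width 2; this decomposition certifies tw(G) ≤ 2. The edges c–b–a–d–c form a cycle, so G is not a tree and its treewidth is at least 2. Combining the bounds, tw(G) = 2.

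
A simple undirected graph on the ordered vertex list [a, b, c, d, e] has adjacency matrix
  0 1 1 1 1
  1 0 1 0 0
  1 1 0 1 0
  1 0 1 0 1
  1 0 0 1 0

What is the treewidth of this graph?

A width-2 tree decomposition is:
Bags: B1 = {a, c, d}  B2 = {a, b, c}  B3 = {a, d, e}
Tree: B1–B2, B1–B3
Each bag holds 3 vertices, so the decomposition has width 2, which upper-bounds the treewidth. For the lower bound, the 3 vertices {a, d, e} are pairwise adjacent, and any tree decomposition puts a clique entirely inside one bag — forcing width ≥ 2. Combining the bounds, tw(G) = 2.

2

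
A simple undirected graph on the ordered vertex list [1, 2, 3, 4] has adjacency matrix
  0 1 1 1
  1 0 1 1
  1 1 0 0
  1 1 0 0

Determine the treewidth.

2

A width-2 tree decomposition is:
Bags: B1 = {1, 2, 3}  B2 = {1, 2, 4}
Tree: B1–B2
Every bag has size at most 3, so the width is 3 − 1 = 2 and tw(G) ≤ 2. Conversely, {1, 2, 3} is a clique of size 3, and the vertices of any clique must share a bag in every tree decomposition; so some bag has ≥ 3 vertices and tw(G) ≥ 2. Hence tw(G) = 2 exactly.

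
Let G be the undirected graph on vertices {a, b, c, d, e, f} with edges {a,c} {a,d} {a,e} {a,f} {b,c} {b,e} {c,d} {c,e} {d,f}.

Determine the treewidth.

2

A width-2 tree decomposition is:
Bags: B1 = {a, d, f}  B2 = {a, c, d}  B3 = {a, c, e}  B4 = {b, c, e}
Tree: B1–B2, B2–B3, B3–B4
The largest bag has 3 vertices, giving width 2; this decomposition certifies tw(G) ≤ 2. On the other hand G contains the 3-clique {a, c, d}. A clique must lie in a single bag of any decomposition, so no decomposition can have width below 2. Combining the bounds, tw(G) = 2.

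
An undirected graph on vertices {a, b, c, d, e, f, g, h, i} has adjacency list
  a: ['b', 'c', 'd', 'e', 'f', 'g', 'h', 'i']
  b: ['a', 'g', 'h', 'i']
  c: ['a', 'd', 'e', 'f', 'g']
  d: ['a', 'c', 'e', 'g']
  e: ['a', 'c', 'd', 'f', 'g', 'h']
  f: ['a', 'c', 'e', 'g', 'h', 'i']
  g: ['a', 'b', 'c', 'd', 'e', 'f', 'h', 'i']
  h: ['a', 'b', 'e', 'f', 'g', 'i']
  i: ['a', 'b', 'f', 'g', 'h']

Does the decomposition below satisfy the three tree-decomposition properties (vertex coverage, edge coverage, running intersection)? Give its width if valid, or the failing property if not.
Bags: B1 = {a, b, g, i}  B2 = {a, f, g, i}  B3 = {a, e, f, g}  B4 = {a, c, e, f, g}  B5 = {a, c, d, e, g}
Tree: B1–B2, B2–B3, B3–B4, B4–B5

No — vertex h appears in no bag.

A tree decomposition must satisfy three properties: every vertex lies in some bag; for every edge, both endpoints lie together in some bag; and for every vertex, the bags containing it form a connected subtree. Here vertex h appears in no bag, so the decomposition is invalid.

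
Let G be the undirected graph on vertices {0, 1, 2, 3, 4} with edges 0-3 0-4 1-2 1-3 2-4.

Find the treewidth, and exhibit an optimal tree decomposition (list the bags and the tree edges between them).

The largest bag has 3 vertices, giving width 2; this decomposition certifies tw(G) ≤ 2. Since 3–0–4–2–1–3 is a cycle in G, G is not acyclic. Forests are exactly the graphs of treewidth ≤ 1, so tw(G) ≥ 2. Hence tw(G) = 2 exactly.

Treewidth 2.
One optimal decomposition is:
Bags: B1 = {0, 3, 4}  B2 = {2, 3, 4}  B3 = {1, 2, 3}
Tree: B1–B2, B2–B3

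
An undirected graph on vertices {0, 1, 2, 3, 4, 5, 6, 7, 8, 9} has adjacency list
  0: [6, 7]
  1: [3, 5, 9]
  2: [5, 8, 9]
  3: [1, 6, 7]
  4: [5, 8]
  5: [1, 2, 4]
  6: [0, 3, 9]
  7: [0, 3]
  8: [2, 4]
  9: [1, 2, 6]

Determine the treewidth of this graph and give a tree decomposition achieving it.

Each bag holds 3 vertices, so the decomposition has width 2, which upper-bounds the treewidth. For the lower bound, G contains the cycle 7–0–6–3–7, so G is not a forest; only forests have treewidth ≤ 1, hence tw(G) ≥ 2. Hence tw(G) = 2 exactly.

Treewidth 2.
One such decomposition:
Bags: B1 = {0, 3, 7}  B2 = {0, 3, 6}  B3 = {1, 3, 6}  B4 = {1, 6, 9}  B5 = {1, 5, 9}  B6 = {2, 5, 9}  B7 = {2, 4, 5}  B8 = {2, 4, 8}
Tree: B1–B2, B2–B3, B3–B4, B4–B5, B5–B6, B6–B7, B7–B8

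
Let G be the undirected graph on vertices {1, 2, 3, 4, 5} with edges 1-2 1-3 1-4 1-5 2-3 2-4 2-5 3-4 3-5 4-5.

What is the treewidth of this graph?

A width-4 tree decomposition is:
Bags: B1 = {1, 2, 3, 4, 5}
Tree: (single bag)
A single bag containing all 5 vertices is trivially a valid decomposition of width 4. Conversely, {1, 2, 3, 4, 5} is a clique of size 5, and the vertices of any clique must share a bag in every tree decomposition; so some bag has ≥ 5 vertices and tw(G) ≥ 4. Therefore the treewidth is 4.

4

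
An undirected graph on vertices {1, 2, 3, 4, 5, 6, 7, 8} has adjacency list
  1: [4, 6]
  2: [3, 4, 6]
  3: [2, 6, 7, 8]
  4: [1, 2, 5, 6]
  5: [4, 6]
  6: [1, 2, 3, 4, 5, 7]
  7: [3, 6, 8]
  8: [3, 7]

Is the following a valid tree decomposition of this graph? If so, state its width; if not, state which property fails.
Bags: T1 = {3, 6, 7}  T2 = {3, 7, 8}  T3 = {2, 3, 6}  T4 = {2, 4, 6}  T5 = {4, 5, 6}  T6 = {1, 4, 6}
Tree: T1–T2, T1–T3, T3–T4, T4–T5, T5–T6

Every vertex of G appears in some bag (union = {1, 2, 3, 4, 5, 6, 7, 8}); every edge is covered by a bag; and for each vertex v the set of bags containing v is connected in the bag tree. The decomposition is therefore valid. The largest bag has 3 vertices, so the width is 2.

Yes; width 2.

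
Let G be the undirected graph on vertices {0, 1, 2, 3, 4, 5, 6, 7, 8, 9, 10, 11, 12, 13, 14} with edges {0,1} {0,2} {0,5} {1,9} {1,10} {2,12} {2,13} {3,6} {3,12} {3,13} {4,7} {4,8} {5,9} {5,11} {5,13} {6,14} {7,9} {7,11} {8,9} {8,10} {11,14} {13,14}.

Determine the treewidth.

A width-3 tree decomposition is:
Bags: B1 = {2, 3, 6, 12}  B2 = {2, 3, 6, 13}  B3 = {2, 6, 13, 14}  B4 = {0, 2, 13, 14}  B5 = {0, 5, 13, 14}  B6 = {0, 5, 11, 14}  B7 = {0, 1, 5, 11}  B8 = {1, 5, 9, 11}  B9 = {1, 7, 9, 11}  B10 = {1, 7, 9, 10}  B11 = {7, 8, 9, 10}  B12 = {4, 7, 8, 10}
Tree: B1–B2, B2–B3, B3–B4, B4–B5, B5–B6, B6–B7, B7–B8, B8–B9, B9–B10, B10–B11, B11–B12
Every bag has size at most 4, so the width is 4 − 1 = 3 and tw(G) ≤ 3. For the lower bound: the 4 vertex sets {3,6,12}, {2}, {13}, {0,5,11,14} are disjoint, each induces a connected subgraph, and every pair is joined by at least one edge of G. Contracting each set to a single vertex therefore yields K_{4} as a minor, and since treewidth is minor-monotone, tw(G) ≥ tw(K_{4}) = 3. The upper and lower bounds meet at 3, so that is the treewidth.

3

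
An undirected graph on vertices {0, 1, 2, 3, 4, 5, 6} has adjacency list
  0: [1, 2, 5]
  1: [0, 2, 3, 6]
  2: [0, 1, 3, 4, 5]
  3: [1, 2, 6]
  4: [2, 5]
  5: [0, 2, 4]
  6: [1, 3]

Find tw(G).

A width-2 tree decomposition is:
Bags: B1 = {1, 2, 3}  B2 = {0, 1, 2}  B3 = {0, 2, 5}  B4 = {2, 4, 5}  B5 = {1, 3, 6}
Tree: B1–B2, B2–B3, B3–B4, B1–B5
Each bag holds 3 vertices, so the decomposition has width 2, which upper-bounds the treewidth. For the lower bound, the 3 vertices {0, 1, 2} are pairwise adjacent, and any tree decomposition puts a clique entirely inside one bag — forcing width ≥ 2. Hence tw(G) = 2 exactly.

2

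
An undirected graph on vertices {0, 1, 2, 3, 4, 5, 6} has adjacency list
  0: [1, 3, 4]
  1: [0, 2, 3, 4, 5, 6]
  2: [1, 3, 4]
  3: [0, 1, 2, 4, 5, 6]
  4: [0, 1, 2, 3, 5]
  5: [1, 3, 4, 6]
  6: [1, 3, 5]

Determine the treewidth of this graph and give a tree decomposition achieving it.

Every bag has size at most 4, so the width is 4 − 1 = 3 and tw(G) ≤ 3. For the lower bound, the 4 vertices {0, 1, 3, 4} are pairwise adjacent, and any tree decomposition puts a clique entirely inside one bag — forcing width ≥ 3. Combining the bounds, tw(G) = 3.

Treewidth 3.
Bags: B1 = {1, 2, 3, 4}  B2 = {1, 3, 4, 5}  B3 = {0, 1, 3, 4}  B4 = {1, 3, 5, 6}
Tree: B1–B2, B2–B3, B2–B4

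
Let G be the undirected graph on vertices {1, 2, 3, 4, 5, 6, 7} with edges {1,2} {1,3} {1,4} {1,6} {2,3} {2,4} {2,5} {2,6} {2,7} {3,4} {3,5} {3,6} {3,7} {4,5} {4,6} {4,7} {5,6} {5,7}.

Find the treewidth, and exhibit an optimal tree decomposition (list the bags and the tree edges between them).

Treewidth 4.
One optimal decomposition is:
Bags: B1 = {2, 3, 4, 5, 7}  B2 = {2, 3, 4, 5, 6}  B3 = {1, 2, 3, 4, 6}
Tree: B1–B2, B2–B3

Every bag has size at most 5, so the width is 5 − 1 = 4 and tw(G) ≤ 4. Conversely, {1, 2, 3, 4, 6} is a clique of size 5, and the vertices of any clique must share a bag in every tree decomposition; so some bag has ≥ 5 vertices and tw(G) ≥ 4. The upper and lower bounds meet at 4, so that is the treewidth.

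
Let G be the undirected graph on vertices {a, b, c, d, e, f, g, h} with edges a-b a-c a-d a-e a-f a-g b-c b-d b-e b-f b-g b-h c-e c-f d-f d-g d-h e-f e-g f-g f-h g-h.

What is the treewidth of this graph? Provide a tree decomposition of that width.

The largest bag has 5 vertices, giving width 4; this decomposition certifies tw(G) ≤ 4. On the other hand G contains the 5-clique {b, d, f, g, h}. A clique must lie in a single bag of any decomposition, so no decomposition can have width below 4. The upper and lower bounds meet at 4, so that is the treewidth.

Treewidth 4.
One optimal decomposition is:
Bags: B1 = {b, d, f, g, h}  B2 = {a, b, d, f, g}  B3 = {a, b, e, f, g}  B4 = {a, b, c, e, f}
Tree: B1–B2, B2–B3, B3–B4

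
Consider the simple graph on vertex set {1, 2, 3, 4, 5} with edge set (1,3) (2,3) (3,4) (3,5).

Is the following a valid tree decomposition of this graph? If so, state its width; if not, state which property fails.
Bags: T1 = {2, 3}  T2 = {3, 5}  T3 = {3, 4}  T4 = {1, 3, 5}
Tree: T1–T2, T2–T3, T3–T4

A tree decomposition must satisfy three properties: every vertex lies in some bag; for every edge, both endpoints lie together in some bag; and for every vertex, the bags containing it form a connected subtree. Here bags containing vertex 5 are not connected in the tree, so the decomposition is invalid.

No — bags containing vertex 5 are not connected in the tree.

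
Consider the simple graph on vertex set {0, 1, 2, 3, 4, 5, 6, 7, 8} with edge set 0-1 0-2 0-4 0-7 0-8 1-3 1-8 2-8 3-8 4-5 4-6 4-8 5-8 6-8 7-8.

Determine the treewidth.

A width-2 tree decomposition is:
Bags: B1 = {1, 3, 8}  B2 = {0, 1, 8}  B3 = {0, 4, 8}  B4 = {0, 2, 8}  B5 = {0, 7, 8}  B6 = {4, 6, 8}  B7 = {4, 5, 8}
Tree: B1–B2, B2–B3, B3–B4, B4–B5, B3–B6, B3–B7
Every bag has size at most 3, so the width is 3 − 1 = 2 and tw(G) ≤ 2. On the other hand G contains the 3-clique {0, 1, 8}. A clique must lie in a single bag of any decomposition, so no decomposition can have width below 2. Therefore the treewidth is 2.

2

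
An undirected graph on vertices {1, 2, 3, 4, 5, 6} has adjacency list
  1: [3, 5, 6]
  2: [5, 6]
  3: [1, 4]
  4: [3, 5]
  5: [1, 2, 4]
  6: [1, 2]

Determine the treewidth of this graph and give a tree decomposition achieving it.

Treewidth 2.
One such decomposition:
Bags: B1 = {1, 2, 6}  B2 = {1, 2, 5}  B3 = {1, 3, 5}  B4 = {3, 4, 5}
Tree: B1–B2, B2–B3, B3–B4

Each bag holds 3 vertices, so the decomposition has width 2, which upper-bounds the treewidth. For the lower bound, G contains the cycle 6–2–5–1–6, so G is not a forest; only forests have treewidth ≤ 1, hence tw(G) ≥ 2. The upper and lower bounds meet at 2, so that is the treewidth.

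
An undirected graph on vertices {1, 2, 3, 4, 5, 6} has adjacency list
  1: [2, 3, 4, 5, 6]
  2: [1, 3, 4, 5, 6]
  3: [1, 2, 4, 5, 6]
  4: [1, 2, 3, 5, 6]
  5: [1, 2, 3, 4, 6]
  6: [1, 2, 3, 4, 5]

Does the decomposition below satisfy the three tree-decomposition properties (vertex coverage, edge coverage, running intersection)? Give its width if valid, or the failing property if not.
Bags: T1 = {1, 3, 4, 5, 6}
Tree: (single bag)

No — vertex 2 appears in no bag.

A tree decomposition must satisfy three properties: every vertex lies in some bag; for every edge, both endpoints lie together in some bag; and for every vertex, the bags containing it form a connected subtree. Here vertex 2 appears in no bag, so the decomposition is invalid.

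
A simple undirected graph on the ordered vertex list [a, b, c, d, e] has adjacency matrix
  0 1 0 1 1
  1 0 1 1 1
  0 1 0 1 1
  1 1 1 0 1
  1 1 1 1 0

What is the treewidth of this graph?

A width-3 tree decomposition is:
Bags: B1 = {b, c, d, e}  B2 = {a, b, d, e}
Tree: B1–B2
Each bag holds 4 vertices, so the decomposition has width 3, which upper-bounds the treewidth. Conversely, {b, c, d, e} is a clique of size 4, and the vertices of any clique must share a bag in every tree decomposition; so some bag has ≥ 4 vertices and tw(G) ≥ 3. Therefore the treewidth is 3.

3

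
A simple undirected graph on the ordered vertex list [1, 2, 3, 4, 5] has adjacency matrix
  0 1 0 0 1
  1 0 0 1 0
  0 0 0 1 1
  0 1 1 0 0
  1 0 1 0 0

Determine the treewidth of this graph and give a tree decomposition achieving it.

Each bag holds 3 vertices, so the decomposition has width 2, which upper-bounds the treewidth. The edges 5–3–4–2–1–5 form a cycle, so G is not a tree and its treewidth is at least 2. Hence tw(G) = 2 exactly.

Treewidth 2.
One such decomposition:
Bags: B1 = {3, 4, 5}  B2 = {2, 4, 5}  B3 = {1, 2, 5}
Tree: B1–B2, B2–B3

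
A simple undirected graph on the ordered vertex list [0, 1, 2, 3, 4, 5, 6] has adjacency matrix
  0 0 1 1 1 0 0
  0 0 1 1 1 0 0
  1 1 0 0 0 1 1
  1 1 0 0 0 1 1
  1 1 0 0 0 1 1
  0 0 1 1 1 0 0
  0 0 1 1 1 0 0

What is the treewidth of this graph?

A width-3 tree decomposition is:
Bags: B1 = {2, 3, 4, 6}  B2 = {0, 2, 3, 4}  B3 = {2, 3, 4, 5}  B4 = {1, 2, 3, 4}
Tree: B1–B2, B2–B3, B3–B4
The largest bag has 4 vertices, giving width 3; this decomposition certifies tw(G) ≤ 3. For the lower bound: the 4 vertex sets {2,6}, {0,4}, {3}, {5} are disjoint, each induces a connected subgraph, and every pair is joined by at least one edge of G. Contracting each set to a single vertex therefore yields K_{4} as a minor, and since treewidth is minor-monotone, tw(G) ≥ tw(K_{4}) = 3. Hence tw(G) = 3 exactly.

3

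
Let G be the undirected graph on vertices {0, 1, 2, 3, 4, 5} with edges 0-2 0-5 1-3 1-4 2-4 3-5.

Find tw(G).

A width-2 tree decomposition is:
Bags: B1 = {0, 2, 4}  B2 = {0, 1, 4}  B3 = {0, 1, 3}  B4 = {0, 3, 5}
Tree: B1–B2, B2–B3, B3–B4
Every bag has size at most 3, so the width is 3 − 1 = 2 and tw(G) ≤ 2. Since 0–2–4–1–3–5–0 is a cycle in G, G is not acyclic. Forests are exactly the graphs of treewidth ≤ 1, so tw(G) ≥ 2. Therefore the treewidth is 2.

2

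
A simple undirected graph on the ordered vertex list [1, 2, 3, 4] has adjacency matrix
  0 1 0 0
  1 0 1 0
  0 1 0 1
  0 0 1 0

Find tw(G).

1

A width-1 tree decomposition is:
Bags: B1 = {1, 2}  B2 = {2, 3}  B3 = {3, 4}
Tree: B1–B2, B2–B3
Every bag has size at most 2, so the width is 2 − 1 = 1 and tw(G) ≤ 1. G has an edge, so its treewidth is at least 1. Therefore the treewidth is 1.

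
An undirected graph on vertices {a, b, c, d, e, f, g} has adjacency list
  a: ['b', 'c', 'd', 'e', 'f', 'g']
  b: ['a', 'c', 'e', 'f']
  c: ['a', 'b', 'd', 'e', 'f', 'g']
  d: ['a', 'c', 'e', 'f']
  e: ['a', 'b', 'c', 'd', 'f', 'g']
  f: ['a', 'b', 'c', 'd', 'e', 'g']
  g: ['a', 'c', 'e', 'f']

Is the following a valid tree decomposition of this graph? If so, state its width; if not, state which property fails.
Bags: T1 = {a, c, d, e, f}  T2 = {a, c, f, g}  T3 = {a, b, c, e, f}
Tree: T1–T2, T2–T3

A tree decomposition must satisfy three properties: every vertex lies in some bag; for every edge, both endpoints lie together in some bag; and for every vertex, the bags containing it form a connected subtree. Here edge (e,g) lies in no bag, so the decomposition is invalid.

No — edge (e,g) lies in no bag.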